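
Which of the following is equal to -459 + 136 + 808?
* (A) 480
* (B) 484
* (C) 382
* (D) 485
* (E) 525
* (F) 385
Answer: D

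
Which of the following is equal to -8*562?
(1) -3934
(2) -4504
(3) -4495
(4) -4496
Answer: 4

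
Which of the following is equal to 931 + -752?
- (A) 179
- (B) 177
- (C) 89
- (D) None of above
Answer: A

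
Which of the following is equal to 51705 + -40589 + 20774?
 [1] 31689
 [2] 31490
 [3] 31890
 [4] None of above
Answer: 3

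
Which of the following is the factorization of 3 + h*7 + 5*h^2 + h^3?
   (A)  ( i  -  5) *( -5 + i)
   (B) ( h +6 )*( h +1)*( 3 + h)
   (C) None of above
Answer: C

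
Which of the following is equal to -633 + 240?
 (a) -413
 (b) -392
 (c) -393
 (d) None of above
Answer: c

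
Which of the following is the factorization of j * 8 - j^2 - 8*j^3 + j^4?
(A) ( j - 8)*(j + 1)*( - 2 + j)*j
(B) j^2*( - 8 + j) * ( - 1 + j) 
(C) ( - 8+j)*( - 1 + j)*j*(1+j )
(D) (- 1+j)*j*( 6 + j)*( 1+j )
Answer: C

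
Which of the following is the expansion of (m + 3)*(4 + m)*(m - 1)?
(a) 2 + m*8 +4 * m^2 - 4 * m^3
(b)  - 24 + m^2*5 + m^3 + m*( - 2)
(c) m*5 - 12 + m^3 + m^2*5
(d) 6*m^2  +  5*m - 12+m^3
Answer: d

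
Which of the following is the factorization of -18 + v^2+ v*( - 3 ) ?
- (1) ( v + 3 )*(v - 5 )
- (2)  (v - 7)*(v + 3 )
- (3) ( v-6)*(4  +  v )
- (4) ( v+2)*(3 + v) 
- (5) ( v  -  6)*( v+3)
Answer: 5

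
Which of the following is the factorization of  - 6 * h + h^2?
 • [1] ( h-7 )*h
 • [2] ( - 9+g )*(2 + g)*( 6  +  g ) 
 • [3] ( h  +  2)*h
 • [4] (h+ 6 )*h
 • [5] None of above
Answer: 5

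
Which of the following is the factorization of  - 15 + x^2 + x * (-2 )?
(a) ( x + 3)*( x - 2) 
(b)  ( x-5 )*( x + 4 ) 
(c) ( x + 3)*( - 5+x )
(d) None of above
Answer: c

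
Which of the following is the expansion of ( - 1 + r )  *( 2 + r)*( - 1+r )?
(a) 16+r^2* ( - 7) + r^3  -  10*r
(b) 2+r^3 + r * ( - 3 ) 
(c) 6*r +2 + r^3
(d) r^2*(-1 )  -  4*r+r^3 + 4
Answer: b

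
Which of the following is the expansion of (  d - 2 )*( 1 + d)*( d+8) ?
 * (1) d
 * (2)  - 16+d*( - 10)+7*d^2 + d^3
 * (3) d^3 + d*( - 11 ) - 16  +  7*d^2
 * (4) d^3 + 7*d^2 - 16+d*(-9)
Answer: 2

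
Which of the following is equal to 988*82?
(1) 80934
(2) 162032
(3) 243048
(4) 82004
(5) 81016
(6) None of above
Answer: 5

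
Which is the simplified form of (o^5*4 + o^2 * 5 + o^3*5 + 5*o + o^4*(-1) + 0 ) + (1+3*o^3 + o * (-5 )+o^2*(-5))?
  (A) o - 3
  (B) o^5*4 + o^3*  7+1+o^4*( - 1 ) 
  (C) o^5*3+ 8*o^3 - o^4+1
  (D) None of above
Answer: D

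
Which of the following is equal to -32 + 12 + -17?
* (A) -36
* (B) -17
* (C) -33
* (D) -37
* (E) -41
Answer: D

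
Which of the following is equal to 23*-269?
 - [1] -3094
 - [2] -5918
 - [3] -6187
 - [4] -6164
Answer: 3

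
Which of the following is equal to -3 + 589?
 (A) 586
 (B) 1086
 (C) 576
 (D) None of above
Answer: A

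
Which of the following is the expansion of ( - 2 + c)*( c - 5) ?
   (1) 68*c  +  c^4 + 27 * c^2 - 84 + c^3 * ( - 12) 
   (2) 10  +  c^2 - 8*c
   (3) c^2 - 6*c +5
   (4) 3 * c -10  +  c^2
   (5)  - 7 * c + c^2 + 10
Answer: 5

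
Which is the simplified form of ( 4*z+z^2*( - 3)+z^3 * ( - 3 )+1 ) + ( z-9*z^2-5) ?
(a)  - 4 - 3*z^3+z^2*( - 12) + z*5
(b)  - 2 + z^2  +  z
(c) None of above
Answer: a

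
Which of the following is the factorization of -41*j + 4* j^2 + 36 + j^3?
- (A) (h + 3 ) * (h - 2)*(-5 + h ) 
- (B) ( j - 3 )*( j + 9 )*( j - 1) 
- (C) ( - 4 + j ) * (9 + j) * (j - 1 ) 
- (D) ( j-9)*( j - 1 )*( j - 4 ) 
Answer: C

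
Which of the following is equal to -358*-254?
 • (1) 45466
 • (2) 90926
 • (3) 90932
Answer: 3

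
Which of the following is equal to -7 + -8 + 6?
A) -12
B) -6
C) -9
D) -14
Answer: C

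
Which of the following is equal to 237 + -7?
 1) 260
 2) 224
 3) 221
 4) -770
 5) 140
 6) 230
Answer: 6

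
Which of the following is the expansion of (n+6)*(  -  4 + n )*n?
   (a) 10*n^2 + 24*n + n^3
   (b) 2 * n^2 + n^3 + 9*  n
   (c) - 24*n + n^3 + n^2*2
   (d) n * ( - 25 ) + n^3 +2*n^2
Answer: c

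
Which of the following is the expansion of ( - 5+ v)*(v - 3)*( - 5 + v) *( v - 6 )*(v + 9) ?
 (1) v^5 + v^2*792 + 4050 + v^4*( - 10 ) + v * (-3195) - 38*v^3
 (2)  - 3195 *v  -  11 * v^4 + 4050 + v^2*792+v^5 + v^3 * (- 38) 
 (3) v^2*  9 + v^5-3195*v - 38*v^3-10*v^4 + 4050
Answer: 1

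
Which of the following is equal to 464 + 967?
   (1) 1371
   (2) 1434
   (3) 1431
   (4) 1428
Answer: 3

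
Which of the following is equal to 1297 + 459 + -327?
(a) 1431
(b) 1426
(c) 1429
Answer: c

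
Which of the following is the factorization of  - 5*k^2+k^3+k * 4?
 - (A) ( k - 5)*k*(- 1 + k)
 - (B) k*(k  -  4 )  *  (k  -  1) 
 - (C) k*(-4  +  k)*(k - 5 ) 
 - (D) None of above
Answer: B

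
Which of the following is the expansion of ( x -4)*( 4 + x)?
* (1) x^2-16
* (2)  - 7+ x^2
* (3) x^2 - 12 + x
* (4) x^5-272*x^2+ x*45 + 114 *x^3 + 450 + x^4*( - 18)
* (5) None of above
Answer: 1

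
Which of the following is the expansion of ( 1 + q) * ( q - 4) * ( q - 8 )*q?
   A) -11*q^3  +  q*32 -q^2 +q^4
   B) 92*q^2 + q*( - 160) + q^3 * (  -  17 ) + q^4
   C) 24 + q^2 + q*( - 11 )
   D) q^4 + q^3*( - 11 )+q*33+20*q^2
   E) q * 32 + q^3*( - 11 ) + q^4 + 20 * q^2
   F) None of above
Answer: E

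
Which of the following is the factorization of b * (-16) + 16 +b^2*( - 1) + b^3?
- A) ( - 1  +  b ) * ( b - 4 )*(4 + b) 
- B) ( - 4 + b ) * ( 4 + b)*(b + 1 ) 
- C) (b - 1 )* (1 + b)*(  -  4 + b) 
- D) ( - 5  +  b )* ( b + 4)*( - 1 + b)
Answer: A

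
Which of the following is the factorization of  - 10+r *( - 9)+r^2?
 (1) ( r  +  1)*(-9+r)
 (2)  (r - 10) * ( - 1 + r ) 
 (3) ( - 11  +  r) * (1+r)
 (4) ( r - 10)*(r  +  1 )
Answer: 4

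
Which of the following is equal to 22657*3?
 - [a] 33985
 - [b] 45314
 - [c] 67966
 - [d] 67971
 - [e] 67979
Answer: d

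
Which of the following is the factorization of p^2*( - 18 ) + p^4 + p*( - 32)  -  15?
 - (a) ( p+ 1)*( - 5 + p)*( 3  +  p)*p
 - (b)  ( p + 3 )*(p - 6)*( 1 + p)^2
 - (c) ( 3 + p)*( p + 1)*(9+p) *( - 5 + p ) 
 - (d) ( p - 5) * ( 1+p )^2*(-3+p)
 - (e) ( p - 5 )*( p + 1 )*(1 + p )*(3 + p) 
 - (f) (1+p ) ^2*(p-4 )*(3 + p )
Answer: e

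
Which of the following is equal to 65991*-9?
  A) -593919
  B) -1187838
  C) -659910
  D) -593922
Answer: A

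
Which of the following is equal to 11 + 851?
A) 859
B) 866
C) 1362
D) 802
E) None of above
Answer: E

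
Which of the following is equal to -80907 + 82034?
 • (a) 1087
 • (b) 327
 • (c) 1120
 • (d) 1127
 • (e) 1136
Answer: d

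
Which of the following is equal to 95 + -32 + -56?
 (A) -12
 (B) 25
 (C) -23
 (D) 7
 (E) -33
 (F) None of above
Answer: D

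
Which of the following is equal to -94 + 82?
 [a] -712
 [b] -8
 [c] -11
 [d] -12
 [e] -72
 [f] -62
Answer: d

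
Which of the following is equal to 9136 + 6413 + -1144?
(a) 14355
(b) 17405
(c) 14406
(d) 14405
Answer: d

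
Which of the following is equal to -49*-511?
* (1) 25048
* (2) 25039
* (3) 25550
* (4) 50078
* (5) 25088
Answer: 2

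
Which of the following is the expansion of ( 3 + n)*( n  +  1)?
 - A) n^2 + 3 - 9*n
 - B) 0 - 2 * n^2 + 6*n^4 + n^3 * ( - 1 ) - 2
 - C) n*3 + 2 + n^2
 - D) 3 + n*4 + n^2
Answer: D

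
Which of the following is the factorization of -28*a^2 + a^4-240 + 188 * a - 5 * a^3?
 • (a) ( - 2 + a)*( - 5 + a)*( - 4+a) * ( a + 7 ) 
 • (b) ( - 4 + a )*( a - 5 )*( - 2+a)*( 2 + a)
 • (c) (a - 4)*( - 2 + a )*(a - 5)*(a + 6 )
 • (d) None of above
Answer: c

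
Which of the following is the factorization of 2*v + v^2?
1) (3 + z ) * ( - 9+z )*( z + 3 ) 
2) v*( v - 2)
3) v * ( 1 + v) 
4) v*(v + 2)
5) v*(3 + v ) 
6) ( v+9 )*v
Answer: 4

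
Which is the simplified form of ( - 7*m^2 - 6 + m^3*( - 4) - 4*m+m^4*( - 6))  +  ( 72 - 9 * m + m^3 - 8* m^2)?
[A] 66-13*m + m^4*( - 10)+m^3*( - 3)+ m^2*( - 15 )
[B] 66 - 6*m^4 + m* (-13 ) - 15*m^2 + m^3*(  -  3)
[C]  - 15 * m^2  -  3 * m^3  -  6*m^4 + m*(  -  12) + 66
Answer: B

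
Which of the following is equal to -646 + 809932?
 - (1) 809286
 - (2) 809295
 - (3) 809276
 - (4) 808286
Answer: 1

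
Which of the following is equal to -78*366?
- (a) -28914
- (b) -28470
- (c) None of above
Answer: c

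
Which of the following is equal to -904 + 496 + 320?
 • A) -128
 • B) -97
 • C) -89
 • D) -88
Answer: D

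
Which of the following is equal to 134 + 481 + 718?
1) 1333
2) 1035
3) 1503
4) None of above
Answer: 1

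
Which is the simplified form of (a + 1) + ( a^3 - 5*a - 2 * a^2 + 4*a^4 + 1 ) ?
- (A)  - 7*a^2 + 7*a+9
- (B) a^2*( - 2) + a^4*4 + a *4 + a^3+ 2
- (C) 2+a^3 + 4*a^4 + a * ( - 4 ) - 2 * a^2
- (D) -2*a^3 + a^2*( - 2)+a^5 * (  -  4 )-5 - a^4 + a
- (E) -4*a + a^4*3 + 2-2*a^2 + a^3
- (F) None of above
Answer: C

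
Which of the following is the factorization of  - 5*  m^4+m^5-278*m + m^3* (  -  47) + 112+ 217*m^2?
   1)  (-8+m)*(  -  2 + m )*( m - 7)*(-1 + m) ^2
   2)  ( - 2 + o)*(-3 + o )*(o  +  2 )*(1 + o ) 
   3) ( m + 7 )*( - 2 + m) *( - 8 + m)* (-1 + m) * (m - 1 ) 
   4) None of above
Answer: 3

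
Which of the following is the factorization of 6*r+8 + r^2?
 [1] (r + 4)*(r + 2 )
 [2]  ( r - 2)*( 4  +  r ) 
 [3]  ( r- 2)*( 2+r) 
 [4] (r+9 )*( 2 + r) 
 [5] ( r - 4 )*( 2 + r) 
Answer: 1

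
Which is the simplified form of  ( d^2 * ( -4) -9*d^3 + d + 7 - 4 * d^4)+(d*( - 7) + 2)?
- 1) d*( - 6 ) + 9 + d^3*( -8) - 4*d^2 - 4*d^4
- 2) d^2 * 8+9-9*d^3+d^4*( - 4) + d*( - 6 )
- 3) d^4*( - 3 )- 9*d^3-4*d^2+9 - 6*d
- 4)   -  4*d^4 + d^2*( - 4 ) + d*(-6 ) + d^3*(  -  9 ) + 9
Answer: 4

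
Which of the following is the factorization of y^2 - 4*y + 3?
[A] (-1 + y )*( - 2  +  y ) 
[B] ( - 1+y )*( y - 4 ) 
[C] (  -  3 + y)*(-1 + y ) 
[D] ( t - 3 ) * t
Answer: C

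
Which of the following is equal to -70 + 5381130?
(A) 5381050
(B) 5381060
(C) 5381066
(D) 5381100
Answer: B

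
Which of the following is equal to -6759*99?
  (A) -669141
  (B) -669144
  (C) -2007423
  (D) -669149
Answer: A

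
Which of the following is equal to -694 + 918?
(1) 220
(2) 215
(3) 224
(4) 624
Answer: 3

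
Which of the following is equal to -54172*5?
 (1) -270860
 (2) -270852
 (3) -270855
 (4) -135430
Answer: 1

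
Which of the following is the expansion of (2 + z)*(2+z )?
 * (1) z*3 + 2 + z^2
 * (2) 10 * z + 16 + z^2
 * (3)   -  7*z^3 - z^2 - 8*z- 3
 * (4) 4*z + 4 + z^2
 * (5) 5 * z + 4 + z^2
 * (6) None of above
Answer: 4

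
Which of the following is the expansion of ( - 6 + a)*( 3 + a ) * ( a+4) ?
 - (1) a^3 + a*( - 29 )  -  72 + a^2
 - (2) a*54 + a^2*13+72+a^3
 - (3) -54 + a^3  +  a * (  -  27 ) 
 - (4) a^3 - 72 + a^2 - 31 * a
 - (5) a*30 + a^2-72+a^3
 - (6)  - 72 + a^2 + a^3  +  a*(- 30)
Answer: 6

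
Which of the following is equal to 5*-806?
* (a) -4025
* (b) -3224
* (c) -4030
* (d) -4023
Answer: c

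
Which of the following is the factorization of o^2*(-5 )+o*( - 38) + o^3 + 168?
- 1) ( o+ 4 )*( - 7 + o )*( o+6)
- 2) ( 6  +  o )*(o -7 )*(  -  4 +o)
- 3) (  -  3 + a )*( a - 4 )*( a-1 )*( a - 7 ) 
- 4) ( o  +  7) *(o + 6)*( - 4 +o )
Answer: 2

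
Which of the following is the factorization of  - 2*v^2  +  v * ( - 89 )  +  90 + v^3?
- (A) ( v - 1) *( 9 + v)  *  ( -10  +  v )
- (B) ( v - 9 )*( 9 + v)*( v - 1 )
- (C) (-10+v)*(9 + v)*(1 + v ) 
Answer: A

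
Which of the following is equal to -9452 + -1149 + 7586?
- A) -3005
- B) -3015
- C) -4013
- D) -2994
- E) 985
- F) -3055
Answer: B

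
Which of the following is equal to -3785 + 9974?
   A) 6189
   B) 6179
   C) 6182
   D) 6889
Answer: A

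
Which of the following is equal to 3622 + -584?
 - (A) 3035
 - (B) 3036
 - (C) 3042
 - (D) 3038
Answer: D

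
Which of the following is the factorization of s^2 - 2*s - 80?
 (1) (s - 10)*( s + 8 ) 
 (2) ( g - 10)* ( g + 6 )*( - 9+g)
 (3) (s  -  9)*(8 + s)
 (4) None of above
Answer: 1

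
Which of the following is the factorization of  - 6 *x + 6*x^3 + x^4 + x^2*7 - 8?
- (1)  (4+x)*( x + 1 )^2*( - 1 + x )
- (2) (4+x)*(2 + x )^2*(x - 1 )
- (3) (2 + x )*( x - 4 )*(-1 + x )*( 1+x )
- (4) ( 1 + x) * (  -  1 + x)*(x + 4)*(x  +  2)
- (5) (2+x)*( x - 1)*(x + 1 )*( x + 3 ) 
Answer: 4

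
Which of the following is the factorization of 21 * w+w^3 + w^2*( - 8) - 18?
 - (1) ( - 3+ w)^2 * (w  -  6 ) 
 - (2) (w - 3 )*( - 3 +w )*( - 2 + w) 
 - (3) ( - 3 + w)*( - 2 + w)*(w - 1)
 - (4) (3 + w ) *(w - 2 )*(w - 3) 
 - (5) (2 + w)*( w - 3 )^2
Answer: 2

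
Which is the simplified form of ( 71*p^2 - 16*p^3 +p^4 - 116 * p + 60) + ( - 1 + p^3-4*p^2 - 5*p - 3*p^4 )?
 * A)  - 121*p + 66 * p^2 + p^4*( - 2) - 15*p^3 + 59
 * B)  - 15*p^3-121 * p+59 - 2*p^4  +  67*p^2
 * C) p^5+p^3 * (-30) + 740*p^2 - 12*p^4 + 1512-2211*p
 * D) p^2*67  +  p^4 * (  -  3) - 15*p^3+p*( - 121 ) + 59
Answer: B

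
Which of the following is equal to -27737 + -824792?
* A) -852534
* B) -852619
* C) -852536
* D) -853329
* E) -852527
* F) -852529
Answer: F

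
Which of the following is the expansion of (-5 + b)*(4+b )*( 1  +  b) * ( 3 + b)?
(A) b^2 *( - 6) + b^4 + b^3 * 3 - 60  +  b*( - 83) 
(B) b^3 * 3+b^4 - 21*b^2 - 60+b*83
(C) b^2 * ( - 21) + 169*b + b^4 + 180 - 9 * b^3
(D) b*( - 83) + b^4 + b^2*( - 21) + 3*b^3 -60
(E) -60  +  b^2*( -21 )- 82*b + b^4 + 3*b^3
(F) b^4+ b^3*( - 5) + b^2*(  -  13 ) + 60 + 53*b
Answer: D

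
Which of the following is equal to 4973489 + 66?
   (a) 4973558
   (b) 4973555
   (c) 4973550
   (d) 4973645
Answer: b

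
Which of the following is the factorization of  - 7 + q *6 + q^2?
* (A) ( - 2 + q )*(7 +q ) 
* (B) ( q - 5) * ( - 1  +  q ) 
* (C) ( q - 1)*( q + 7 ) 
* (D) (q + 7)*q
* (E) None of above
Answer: C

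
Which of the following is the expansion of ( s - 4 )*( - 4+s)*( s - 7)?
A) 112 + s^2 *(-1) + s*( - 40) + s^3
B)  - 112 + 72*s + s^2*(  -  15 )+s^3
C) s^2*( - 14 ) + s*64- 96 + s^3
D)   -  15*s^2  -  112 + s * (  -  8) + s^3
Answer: B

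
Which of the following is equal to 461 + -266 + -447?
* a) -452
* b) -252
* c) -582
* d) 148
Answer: b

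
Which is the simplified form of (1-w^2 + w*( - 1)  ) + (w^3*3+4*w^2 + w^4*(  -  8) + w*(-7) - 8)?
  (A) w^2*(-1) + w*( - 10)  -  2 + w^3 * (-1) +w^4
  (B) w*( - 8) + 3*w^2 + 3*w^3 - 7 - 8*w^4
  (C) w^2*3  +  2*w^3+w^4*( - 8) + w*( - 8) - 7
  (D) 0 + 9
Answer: B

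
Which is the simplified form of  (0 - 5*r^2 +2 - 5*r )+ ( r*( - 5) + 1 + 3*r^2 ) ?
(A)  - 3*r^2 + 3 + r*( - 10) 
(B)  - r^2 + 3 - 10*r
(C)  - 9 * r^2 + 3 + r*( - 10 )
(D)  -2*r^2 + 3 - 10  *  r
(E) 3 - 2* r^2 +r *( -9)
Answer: D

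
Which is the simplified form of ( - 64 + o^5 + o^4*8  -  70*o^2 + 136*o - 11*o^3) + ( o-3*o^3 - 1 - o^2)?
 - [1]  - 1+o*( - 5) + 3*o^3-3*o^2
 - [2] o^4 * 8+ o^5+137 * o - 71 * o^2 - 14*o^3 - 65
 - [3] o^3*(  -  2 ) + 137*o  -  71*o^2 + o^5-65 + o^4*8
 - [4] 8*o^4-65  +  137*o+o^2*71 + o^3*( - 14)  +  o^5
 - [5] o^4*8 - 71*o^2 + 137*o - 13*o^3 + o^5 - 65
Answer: 2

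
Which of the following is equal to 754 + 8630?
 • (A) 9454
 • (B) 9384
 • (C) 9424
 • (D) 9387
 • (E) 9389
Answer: B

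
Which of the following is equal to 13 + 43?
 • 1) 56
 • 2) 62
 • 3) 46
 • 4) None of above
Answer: 1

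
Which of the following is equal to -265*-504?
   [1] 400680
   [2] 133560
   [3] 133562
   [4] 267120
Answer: 2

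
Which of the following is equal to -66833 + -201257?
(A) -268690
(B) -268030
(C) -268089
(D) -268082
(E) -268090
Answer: E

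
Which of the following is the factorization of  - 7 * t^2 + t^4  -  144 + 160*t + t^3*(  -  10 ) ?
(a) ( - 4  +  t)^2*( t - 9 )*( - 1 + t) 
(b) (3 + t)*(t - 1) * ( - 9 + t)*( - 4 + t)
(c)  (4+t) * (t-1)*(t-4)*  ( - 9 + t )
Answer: c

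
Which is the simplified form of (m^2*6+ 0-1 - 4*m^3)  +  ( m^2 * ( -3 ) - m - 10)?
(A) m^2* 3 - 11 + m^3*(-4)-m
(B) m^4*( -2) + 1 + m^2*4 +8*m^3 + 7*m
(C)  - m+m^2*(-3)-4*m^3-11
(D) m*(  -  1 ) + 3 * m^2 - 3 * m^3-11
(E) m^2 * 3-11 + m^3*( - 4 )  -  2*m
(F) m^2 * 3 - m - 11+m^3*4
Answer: A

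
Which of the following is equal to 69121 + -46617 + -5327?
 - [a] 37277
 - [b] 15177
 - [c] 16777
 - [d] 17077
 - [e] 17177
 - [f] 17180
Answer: e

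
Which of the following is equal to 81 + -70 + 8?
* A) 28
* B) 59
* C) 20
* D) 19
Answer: D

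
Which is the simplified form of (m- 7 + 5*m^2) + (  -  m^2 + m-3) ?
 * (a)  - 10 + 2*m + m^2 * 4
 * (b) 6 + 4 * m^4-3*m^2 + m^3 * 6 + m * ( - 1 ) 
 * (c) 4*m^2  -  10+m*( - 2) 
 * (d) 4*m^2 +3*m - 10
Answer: a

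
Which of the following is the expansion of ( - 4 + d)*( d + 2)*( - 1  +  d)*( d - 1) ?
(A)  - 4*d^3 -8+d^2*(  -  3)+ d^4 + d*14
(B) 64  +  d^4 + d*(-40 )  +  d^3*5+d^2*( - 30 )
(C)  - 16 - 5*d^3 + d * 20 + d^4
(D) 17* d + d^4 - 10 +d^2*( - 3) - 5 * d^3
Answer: A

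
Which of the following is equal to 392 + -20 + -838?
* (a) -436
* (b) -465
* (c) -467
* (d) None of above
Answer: d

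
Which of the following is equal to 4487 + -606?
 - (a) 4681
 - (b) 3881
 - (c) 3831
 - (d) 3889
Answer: b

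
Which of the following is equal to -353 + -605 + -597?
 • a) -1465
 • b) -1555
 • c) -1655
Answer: b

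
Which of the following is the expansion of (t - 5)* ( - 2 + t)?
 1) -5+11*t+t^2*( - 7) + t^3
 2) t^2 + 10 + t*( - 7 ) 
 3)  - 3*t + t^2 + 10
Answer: 2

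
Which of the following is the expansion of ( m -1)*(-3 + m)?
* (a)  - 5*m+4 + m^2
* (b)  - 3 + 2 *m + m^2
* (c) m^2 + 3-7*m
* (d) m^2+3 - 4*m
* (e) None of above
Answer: d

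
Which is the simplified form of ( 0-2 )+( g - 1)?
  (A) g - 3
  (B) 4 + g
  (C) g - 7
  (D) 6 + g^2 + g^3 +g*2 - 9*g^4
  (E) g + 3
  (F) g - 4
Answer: A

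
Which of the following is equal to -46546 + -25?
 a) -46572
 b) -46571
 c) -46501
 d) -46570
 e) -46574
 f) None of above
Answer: b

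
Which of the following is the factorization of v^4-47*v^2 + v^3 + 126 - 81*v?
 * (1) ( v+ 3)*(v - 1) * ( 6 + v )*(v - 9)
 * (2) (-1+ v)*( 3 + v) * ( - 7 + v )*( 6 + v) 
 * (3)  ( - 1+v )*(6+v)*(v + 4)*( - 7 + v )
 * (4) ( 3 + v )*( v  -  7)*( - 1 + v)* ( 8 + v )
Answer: 2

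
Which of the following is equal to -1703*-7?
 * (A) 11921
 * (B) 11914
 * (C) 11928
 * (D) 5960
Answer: A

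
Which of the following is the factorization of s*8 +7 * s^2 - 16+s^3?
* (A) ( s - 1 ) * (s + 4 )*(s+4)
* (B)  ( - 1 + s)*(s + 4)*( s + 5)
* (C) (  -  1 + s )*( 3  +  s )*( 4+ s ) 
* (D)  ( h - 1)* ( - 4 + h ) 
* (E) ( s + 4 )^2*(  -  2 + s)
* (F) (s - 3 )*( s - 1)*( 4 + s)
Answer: A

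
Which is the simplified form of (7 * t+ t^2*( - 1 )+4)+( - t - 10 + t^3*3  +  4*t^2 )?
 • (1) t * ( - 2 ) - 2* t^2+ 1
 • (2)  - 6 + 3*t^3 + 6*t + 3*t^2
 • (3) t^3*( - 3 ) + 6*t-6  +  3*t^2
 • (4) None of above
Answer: 2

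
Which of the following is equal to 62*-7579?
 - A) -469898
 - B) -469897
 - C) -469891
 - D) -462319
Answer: A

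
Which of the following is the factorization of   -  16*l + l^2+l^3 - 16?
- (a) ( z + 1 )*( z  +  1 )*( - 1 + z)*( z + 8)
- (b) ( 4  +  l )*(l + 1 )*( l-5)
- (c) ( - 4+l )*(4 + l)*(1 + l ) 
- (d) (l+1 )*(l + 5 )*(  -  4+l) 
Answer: c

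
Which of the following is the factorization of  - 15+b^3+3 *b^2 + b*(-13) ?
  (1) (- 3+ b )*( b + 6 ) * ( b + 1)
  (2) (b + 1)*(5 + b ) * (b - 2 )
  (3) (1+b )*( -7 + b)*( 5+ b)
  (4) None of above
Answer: 4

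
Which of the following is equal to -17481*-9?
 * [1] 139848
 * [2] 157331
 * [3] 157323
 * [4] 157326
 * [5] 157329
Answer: 5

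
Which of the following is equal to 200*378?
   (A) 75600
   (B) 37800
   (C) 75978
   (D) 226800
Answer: A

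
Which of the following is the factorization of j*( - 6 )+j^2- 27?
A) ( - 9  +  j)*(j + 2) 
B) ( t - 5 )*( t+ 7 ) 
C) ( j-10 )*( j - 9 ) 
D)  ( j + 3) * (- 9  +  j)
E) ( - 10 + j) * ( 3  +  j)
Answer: D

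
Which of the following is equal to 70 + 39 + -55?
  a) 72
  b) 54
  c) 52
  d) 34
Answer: b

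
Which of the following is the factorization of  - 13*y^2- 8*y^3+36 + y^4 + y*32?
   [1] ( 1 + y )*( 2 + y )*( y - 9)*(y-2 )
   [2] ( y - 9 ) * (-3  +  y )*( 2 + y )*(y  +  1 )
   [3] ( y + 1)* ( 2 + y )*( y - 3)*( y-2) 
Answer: 1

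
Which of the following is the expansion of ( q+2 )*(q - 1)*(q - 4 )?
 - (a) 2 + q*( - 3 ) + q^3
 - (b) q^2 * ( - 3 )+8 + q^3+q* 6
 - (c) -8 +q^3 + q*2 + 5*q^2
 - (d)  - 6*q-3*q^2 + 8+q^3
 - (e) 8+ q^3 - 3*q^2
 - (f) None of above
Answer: d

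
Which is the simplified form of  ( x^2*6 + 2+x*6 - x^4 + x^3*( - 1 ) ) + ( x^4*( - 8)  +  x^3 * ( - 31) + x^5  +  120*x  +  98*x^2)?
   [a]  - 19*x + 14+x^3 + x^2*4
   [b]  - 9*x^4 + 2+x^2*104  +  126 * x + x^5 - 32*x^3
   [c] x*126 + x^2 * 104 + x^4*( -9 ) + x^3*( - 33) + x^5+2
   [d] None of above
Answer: b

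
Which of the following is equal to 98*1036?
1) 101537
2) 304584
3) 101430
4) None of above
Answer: 4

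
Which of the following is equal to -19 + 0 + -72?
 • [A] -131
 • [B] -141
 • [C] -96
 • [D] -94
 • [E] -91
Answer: E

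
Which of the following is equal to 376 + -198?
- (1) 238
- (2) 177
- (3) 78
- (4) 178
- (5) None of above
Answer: 4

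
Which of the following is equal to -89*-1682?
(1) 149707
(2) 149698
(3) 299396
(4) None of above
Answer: 2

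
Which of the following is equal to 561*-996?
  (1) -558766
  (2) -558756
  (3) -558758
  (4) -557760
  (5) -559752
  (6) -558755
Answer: 2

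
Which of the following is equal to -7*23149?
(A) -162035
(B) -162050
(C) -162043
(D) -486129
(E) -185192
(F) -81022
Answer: C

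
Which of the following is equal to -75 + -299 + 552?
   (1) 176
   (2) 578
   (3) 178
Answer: 3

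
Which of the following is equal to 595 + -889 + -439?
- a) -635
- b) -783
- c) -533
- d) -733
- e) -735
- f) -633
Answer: d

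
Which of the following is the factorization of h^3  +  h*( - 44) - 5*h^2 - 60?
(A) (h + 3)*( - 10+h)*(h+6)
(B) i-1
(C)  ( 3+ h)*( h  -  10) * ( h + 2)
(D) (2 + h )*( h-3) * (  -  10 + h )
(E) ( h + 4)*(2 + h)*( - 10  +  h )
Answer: C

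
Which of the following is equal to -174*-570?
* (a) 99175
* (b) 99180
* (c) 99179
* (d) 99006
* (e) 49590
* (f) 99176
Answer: b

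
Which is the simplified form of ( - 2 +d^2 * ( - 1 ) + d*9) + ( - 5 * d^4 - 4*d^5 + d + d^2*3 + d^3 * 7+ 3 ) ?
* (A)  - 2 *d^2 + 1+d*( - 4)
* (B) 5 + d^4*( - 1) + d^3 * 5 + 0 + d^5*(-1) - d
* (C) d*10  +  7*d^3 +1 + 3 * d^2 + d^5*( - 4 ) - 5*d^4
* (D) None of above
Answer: D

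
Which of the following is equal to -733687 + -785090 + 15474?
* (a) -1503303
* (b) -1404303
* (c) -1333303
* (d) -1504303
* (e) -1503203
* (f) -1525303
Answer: a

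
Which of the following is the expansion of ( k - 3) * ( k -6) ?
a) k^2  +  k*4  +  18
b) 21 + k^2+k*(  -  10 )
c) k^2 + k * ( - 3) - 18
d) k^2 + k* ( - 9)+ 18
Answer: d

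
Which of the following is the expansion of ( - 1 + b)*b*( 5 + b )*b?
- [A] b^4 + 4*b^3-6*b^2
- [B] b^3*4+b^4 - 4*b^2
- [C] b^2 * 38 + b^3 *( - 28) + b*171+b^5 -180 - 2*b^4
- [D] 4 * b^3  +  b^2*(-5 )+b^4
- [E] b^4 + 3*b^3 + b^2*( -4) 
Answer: D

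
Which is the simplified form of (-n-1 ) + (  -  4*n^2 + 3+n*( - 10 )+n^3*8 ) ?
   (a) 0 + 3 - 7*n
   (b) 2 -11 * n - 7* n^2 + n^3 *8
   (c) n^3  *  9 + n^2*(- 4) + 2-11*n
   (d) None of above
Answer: d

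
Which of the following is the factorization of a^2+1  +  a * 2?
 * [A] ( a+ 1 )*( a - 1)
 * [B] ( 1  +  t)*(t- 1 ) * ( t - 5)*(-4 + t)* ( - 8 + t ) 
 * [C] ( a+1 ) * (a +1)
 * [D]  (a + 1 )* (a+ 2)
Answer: C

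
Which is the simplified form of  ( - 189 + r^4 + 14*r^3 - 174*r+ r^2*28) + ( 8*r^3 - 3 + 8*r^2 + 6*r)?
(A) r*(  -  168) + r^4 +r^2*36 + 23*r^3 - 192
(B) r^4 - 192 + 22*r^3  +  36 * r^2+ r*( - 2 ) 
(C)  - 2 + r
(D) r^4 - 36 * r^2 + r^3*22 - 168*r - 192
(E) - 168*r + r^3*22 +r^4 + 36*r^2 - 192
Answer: E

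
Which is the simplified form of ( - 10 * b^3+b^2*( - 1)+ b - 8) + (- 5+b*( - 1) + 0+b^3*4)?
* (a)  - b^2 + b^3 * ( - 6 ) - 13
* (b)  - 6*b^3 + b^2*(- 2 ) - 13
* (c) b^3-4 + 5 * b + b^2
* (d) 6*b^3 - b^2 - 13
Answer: a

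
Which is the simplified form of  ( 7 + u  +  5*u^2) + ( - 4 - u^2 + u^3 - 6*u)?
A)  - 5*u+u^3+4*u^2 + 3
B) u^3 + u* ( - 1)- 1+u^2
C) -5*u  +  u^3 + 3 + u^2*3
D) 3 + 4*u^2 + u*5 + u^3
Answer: A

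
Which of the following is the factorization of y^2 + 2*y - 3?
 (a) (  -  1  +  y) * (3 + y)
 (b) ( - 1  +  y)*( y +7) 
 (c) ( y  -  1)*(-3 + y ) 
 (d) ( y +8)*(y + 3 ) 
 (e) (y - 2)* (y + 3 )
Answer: a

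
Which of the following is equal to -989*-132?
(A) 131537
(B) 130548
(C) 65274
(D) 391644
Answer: B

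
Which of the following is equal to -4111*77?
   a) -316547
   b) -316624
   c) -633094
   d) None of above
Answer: a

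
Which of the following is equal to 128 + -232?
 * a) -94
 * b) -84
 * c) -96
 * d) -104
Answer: d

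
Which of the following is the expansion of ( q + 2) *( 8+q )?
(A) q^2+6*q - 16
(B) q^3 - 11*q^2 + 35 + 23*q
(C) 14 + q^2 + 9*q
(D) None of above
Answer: D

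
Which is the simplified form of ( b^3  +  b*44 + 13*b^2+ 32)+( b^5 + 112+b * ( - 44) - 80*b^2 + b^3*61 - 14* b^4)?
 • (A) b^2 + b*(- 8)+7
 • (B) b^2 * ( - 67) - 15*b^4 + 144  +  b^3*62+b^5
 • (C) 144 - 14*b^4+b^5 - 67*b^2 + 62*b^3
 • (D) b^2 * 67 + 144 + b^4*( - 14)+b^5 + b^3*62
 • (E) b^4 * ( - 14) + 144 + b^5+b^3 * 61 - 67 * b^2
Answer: C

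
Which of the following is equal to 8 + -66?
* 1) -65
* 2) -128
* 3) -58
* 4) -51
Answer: 3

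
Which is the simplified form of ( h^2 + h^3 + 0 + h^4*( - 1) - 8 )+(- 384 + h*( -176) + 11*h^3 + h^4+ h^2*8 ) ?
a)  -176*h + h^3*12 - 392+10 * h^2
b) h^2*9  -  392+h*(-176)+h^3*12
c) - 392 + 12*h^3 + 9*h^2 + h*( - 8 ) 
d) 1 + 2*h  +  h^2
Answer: b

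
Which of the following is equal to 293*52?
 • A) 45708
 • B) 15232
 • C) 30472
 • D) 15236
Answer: D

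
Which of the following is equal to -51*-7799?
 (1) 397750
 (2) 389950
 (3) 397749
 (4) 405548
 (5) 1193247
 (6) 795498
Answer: 3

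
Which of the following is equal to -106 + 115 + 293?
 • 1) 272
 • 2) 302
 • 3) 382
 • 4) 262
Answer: 2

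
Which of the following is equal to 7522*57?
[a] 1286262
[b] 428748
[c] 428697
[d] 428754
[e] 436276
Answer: d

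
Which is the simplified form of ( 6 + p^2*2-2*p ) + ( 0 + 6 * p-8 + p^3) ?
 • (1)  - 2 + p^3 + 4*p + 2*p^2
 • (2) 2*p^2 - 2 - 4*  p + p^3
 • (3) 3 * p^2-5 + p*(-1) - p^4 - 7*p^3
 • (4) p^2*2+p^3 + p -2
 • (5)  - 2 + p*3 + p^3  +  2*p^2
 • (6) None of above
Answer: 1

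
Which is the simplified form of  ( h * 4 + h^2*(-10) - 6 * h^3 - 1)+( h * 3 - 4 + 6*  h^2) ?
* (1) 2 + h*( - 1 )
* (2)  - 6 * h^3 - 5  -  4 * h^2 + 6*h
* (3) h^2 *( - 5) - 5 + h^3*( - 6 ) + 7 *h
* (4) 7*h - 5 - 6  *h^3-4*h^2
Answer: 4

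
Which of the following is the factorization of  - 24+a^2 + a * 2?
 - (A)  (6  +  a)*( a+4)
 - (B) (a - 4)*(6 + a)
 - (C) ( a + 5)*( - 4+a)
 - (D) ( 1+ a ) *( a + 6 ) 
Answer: B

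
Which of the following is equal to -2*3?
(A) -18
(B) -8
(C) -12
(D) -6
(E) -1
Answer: D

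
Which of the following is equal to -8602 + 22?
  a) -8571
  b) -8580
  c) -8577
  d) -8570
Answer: b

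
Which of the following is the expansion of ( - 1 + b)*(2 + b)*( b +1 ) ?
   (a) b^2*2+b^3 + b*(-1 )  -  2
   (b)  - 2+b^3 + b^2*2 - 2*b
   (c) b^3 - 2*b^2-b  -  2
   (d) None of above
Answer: a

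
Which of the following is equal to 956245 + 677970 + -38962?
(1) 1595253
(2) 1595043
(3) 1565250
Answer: 1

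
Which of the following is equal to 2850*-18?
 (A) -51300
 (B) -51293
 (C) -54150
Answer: A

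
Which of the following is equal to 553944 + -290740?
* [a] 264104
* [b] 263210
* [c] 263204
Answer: c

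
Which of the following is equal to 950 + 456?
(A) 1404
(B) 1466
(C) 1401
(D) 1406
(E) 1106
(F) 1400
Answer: D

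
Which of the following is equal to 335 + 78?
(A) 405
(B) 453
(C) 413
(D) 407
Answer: C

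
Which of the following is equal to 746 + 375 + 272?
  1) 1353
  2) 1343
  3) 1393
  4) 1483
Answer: 3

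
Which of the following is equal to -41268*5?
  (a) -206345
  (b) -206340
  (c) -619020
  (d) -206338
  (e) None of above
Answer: b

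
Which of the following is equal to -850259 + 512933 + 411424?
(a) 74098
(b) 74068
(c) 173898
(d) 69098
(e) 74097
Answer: a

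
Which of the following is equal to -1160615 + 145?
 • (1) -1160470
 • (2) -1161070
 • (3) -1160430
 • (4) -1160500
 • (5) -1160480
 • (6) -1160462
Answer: 1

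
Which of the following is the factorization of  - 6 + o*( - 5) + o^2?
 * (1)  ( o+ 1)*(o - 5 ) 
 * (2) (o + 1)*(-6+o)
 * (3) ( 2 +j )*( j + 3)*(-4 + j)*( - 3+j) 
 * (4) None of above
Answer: 2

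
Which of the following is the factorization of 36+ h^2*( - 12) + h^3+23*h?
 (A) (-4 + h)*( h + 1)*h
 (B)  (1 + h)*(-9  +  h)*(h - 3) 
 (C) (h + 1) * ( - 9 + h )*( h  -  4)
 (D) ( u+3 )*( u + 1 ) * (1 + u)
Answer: C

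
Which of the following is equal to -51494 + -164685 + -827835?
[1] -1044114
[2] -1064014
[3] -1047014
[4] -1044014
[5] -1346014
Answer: 4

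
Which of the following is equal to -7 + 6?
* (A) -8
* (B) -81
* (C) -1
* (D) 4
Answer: C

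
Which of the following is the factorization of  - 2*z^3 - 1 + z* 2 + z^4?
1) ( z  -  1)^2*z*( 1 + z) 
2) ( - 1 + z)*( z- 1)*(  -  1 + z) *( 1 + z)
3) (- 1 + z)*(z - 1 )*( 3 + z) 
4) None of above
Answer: 2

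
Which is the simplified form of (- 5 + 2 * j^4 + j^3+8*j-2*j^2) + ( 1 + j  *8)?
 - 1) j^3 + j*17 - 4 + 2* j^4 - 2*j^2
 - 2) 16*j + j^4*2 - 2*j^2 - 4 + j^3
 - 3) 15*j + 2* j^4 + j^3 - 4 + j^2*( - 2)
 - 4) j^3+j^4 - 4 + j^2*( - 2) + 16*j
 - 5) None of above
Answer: 2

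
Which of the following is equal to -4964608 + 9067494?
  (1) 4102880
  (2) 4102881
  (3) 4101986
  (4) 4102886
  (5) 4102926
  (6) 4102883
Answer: 4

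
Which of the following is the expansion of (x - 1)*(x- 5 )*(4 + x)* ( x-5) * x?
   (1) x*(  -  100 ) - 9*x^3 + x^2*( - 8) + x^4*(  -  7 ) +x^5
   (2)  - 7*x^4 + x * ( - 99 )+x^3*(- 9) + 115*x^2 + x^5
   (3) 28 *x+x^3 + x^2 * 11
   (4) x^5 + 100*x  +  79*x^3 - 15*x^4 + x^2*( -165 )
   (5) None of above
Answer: 5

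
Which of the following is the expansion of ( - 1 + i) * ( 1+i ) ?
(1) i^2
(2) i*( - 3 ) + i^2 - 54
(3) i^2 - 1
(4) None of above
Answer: 3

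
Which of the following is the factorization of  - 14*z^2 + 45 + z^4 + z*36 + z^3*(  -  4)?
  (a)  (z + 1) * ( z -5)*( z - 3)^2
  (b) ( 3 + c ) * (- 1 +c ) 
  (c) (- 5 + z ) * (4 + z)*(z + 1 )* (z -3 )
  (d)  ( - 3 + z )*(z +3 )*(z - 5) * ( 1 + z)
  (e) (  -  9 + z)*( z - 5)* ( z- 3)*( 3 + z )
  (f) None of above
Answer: d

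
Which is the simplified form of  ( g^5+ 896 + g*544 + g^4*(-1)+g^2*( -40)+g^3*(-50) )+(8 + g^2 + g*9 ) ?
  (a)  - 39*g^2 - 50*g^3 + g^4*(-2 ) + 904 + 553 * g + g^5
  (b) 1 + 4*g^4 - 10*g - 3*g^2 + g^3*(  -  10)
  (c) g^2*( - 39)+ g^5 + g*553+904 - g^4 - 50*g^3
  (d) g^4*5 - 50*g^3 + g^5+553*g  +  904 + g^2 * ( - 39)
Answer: c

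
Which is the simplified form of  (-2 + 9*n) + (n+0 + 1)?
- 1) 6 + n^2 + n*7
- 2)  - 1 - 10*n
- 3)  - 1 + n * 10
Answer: 3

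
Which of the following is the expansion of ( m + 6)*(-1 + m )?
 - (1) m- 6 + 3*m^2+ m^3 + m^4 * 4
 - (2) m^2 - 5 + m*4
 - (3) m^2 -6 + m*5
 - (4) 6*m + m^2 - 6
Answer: 3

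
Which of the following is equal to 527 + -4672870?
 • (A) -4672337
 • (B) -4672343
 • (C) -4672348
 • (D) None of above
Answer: B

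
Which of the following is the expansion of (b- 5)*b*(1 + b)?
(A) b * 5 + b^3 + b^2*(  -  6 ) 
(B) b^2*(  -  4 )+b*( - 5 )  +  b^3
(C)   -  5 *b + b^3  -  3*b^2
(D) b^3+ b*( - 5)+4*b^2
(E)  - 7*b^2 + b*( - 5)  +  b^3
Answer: B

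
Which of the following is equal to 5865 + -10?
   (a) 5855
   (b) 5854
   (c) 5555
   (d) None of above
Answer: a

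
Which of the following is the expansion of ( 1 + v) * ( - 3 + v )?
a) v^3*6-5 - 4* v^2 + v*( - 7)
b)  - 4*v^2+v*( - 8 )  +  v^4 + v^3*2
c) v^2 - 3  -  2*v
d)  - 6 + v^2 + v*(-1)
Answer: c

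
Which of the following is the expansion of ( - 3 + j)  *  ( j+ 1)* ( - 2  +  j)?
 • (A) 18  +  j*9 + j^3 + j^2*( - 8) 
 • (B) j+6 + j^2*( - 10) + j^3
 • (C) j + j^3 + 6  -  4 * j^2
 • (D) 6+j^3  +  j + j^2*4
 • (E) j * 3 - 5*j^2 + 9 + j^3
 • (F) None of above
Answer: C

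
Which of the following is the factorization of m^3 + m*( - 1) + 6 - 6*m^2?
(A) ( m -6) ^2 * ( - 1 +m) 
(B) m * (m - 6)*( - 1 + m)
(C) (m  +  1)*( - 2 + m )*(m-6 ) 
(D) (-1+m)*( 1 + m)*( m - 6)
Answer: D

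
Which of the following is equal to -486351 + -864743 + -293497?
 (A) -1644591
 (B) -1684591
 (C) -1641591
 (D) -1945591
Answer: A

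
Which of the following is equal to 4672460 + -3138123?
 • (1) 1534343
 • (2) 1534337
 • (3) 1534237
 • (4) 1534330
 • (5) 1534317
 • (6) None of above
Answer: 2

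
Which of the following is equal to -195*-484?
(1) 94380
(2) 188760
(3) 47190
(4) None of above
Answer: 1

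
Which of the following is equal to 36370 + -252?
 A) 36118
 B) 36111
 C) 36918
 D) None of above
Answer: A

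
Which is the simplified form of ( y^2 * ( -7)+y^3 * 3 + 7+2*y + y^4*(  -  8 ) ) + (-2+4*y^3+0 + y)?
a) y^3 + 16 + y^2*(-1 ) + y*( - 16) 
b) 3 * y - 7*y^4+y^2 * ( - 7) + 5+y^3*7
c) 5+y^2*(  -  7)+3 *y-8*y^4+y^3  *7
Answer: c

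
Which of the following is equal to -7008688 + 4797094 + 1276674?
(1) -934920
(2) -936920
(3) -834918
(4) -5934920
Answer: 1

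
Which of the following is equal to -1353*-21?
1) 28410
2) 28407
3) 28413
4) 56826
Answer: 3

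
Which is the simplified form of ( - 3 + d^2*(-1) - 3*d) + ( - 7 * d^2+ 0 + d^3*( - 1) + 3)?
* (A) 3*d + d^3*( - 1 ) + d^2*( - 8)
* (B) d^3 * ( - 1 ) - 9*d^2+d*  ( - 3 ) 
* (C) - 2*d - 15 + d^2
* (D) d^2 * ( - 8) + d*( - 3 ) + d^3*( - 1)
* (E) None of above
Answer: D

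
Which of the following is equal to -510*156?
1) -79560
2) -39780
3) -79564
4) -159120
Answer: 1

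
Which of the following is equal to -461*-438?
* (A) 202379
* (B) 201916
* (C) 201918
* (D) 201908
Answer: C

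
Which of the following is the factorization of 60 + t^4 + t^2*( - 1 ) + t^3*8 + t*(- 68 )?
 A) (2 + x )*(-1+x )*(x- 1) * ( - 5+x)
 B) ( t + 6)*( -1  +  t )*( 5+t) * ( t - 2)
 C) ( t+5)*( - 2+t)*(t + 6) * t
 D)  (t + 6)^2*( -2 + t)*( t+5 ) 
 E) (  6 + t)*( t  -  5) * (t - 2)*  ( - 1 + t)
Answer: B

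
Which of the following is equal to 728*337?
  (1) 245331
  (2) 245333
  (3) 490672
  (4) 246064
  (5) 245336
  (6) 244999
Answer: 5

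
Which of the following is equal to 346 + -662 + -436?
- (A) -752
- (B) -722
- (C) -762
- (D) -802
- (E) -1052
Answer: A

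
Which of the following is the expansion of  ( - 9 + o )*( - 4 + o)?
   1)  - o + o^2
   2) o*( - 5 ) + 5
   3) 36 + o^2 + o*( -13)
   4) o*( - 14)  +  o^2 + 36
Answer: 3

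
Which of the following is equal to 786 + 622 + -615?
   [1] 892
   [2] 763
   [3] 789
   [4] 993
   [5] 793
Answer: 5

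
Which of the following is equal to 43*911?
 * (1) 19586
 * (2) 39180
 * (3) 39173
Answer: 3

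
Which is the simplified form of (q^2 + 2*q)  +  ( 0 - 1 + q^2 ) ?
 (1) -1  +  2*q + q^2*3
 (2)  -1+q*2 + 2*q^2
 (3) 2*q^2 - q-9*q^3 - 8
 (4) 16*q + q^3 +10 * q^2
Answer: 2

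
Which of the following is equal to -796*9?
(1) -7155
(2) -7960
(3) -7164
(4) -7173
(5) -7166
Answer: 3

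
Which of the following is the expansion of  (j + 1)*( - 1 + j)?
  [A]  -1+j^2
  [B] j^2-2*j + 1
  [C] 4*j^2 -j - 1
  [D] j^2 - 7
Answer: A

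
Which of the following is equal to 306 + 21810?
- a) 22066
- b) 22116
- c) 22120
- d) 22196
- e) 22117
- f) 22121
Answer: b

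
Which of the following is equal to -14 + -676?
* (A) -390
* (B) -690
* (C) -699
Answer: B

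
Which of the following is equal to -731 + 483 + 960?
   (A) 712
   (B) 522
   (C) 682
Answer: A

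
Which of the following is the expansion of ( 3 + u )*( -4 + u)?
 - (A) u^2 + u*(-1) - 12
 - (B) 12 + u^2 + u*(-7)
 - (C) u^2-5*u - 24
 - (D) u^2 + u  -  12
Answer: A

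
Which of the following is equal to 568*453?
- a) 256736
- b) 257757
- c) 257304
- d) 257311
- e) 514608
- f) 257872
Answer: c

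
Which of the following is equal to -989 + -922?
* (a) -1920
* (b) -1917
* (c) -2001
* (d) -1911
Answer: d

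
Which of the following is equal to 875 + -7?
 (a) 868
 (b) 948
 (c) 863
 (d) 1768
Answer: a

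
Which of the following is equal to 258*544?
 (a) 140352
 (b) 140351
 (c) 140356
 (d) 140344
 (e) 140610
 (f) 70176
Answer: a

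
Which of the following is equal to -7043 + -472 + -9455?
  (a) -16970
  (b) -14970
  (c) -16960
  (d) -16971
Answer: a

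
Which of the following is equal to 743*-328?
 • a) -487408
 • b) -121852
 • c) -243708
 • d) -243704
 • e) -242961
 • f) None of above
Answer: d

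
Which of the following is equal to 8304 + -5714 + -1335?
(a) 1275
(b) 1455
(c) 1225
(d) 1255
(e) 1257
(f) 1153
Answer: d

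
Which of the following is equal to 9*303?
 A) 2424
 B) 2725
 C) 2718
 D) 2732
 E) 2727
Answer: E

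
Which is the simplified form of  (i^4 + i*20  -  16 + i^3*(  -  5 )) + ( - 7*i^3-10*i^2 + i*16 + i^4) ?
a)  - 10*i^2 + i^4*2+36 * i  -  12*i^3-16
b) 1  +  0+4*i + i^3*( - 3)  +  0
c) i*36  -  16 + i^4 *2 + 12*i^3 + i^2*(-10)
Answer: a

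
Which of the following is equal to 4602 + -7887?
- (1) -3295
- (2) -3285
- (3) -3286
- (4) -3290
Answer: 2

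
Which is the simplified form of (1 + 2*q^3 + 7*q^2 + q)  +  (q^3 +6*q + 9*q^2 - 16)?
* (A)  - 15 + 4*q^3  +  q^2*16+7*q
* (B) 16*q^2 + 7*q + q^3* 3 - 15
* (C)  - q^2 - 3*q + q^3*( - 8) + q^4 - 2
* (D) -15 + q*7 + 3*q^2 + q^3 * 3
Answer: B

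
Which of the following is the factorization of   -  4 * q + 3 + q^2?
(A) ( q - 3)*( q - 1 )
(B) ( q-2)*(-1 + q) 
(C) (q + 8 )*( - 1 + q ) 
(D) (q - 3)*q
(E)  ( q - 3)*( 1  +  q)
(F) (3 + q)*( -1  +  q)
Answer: A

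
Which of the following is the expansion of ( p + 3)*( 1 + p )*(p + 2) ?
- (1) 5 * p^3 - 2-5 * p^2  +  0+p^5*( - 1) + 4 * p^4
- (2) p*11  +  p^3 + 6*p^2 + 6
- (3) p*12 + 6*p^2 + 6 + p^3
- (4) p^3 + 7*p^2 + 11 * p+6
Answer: 2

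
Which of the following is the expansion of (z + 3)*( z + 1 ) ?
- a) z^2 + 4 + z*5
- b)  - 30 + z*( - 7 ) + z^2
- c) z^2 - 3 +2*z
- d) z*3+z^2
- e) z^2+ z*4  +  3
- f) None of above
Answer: e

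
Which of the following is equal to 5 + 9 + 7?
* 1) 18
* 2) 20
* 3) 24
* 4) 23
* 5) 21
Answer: 5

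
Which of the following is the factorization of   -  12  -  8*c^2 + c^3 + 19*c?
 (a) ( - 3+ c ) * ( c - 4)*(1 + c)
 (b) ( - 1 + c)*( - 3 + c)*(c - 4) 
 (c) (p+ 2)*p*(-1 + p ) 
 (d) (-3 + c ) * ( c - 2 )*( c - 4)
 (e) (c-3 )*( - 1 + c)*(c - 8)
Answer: b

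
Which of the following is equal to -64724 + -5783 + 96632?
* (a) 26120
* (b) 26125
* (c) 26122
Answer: b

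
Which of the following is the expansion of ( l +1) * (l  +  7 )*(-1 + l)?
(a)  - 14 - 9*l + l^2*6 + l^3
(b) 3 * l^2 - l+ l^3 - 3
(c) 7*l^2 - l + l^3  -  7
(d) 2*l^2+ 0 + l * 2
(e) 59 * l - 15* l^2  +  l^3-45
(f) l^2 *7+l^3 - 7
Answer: c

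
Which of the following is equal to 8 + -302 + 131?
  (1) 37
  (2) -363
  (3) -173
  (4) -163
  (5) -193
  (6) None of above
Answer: 4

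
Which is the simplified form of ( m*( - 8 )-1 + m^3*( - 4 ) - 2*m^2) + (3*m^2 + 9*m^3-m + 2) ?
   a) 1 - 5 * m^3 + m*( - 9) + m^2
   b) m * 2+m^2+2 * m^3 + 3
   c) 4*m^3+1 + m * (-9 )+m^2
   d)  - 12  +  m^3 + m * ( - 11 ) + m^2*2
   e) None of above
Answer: e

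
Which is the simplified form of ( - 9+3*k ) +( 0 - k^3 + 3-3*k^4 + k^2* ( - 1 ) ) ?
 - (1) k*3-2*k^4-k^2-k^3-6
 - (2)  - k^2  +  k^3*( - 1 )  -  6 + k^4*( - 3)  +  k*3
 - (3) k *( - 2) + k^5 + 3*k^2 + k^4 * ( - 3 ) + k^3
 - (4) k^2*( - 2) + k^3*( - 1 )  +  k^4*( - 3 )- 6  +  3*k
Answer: 2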